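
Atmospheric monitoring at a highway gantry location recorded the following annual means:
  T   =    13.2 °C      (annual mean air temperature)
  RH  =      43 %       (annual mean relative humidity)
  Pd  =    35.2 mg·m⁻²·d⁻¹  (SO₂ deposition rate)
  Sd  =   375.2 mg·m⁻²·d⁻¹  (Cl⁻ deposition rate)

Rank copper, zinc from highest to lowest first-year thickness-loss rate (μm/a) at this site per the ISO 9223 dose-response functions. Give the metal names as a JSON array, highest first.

copper: f(T) = -0.080·(T−10) [T>10 °C] = -0.2560
  sulphur-dioxide contribution → 0.1309 μm/a
  chloride contribution → 0.456 μm/a
  total first-year rate 0.5869 μm/a
zinc: temperature factor f = -0.071·(3.2) = -0.2272
  sulphur-dioxide contribution → 0.356 μm/a
  chloride contribution → 2.224 μm/a
  total first-year rate 2.58 μm/a
Ordering by μm/a: zinc (2.58) > copper (0.587)

["zinc", "copper"]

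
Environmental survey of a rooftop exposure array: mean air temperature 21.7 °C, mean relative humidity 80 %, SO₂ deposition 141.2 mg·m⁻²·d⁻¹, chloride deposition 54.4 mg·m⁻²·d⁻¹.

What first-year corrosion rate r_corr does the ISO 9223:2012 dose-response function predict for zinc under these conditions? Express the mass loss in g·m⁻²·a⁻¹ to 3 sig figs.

zinc: f(T) = -0.071·(T−10) [T>10 °C] = -0.8307
  SO₂ term: 0.0129·141.2^0.44·exp(0.046·80-0.8307) = 1.968
  Sd branch = 0.0175·Sd^0.57·e^(0.008·RH+0.085·T) = 2.048 μm/a
  sum: 1.968 + 2.048 → r_corr = 4.016 μm/a
Convert to mass loss: 4.016 μm/a × 7.14 g/cm³ = 28.67 g·m⁻²·a⁻¹

r_corr = 28.7 g·m⁻²·a⁻¹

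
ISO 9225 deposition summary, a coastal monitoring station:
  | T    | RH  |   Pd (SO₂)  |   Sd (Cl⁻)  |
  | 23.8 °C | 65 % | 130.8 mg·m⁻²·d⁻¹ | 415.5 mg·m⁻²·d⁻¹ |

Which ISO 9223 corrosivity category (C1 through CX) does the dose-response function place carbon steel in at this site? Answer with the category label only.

C5

carbon steel: f(T) = -0.054·(T−10) [T>10 °C] = -0.7452
  Pd branch = 1.77·Pd^0.52·e^(0.02·RH+f) = 38.86 μm/a
  Cl⁻ term: 0.102·415.5^0.62·exp(0.033·65+0.04·23.8) = 94.87
  r_corr = 38.86 + 94.87 = 133.7 μm/a
ISO 9223 Table 2 (carbon steel): 80 < 134 ≤ 200 μm/a ⇒ C5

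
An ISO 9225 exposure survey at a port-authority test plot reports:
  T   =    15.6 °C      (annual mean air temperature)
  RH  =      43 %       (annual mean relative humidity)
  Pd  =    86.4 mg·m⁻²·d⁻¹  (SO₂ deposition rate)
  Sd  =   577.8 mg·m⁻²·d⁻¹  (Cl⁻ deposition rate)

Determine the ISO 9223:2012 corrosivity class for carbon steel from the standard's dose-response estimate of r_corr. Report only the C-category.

C4

carbon steel: f(T) = -0.054·(T−10) [T>10 °C] = -0.3024
  SO₂ term: 1.77·86.4^0.52·exp(0.02·43-0.3024) = 31.41
  Sd branch = 0.102·Sd^0.62·e^(0.033·RH+0.04·T) = 40.57 μm/a
  r_corr = 31.41 + 40.57 = 71.98 μm/a
72 μm/a falls in (50, 80] for carbon steel → category C4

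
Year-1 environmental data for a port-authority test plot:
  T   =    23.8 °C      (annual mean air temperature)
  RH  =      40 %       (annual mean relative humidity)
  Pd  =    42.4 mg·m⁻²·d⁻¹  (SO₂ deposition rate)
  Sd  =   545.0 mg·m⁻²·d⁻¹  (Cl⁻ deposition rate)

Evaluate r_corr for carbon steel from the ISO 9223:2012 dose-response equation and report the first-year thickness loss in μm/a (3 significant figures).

carbon steel: f(T) = -0.054·(T−10) [T>10 °C] = -0.7452
  Pd branch = 1.77·Pd^0.52·e^(0.02·RH+f) = 13.12 μm/a
  Sd branch = 0.102·Sd^0.62·e^(0.033·RH+0.04·T) = 49.19 μm/a
  r_corr = 13.12 + 49.19 = 62.31 μm/a

r_corr = 62.3 μm/a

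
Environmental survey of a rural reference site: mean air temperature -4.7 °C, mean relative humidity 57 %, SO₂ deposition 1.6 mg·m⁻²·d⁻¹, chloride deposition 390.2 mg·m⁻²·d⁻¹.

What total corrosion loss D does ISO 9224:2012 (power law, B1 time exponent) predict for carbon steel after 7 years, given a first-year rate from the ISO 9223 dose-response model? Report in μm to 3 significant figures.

D(7) = 64.2 μm

carbon steel: f(T) = +0.150·(T−10) [T≤10 °C] = -2.2050
  Pd branch = 1.77·Pd^0.52·e^(0.02·RH+f) = 0.7791 μm/a
  Sd branch = 0.102·Sd^0.62·e^(0.033·RH+0.04·T) = 22.41 μm/a
  r_corr = 0.7791 + 22.41 = 23.19 μm/a
Power-law: D(7) = r_corr · 7^0.523
  D(7) = 23.19 × 7^0.523 = 23.19 × 2.767 = 64.16 μm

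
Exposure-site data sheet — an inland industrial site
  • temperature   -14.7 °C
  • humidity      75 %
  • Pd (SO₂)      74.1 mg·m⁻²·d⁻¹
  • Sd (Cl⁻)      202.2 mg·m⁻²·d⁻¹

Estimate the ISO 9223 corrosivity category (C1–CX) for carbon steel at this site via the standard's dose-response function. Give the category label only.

carbon steel: temperature factor f = +0.150·(-24.7) = -3.7050
  sulphur-dioxide contribution → 1.831 μm/a
  chloride contribution → 18.1 μm/a
  ⇒ r_corr(carbon steel) = 19.93 μm/a
ISO 9223 Table 2 (carbon steel): 1.3 < 19.9 ≤ 25 μm/a ⇒ C2

C2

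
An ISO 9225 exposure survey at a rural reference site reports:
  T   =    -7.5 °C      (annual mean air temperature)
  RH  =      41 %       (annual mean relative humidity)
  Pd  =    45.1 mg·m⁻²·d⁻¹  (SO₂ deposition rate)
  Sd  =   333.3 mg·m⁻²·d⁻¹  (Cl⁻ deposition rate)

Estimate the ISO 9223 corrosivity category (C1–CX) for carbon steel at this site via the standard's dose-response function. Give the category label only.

carbon steel: f(T) = +0.150·(T−10) [T≤10 °C] = -2.6250
  Pd branch = 1.77·Pd^0.52·e^(0.02·RH+f) = 2.11 μm/a
  Cl⁻ term: 0.102·333.3^0.62·exp(0.033·41+0.04·-7.5) = 10.72
  r_corr = 2.11 + 10.72 = 12.83 μm/a
Category bounds: 1.3…25 μm/a bracket r_corr ⇒ C2

C2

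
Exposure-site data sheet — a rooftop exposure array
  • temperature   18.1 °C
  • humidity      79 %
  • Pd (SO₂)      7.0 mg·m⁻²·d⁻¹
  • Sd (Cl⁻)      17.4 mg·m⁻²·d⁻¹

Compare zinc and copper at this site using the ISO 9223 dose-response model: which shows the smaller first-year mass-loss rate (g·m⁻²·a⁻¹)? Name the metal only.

zinc: T>10 °C ⇒ hinge -0.071·(18.1−10) = -0.5751
  Pd branch = 0.0129·Pd^0.44·e^(0.046·RH+f) = 0.647 μm/a
  Sd branch = 0.0175·Sd^0.57·e^(0.008·RH+0.085·T) = 0.7812 μm/a
  r_corr = 0.647 + 0.7812 = 1.428 μm/a
  mass loss = 1.428 μm/a × 7.14 g/cm³ = 10.2 g·m⁻²·a⁻¹
copper: f(T) = -0.080·(T−10) [T>10 °C] = -0.6480
  SO₂ term: 0.0053·7.0^0.26·exp(0.059·79-0.6480) = 0.4862
  Sd branch = 0.01025·Sd^0.27·e^(0.036·RH+0.049·T) = 0.9247 μm/a
  sum: 0.4862 + 0.9247 → r_corr = 1.411 μm/a
  mass loss = 1.411 μm/a × 8.96 g/cm³ = 12.64 g·m⁻²·a⁻¹
Ordering by g·m⁻²·a⁻¹: copper (12.6) > zinc (10.2)

zinc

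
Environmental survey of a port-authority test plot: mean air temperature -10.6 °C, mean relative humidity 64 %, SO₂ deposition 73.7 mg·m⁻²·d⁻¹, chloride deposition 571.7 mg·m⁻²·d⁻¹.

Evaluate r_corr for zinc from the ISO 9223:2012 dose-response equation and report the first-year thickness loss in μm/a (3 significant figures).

zinc: f(T) = +0.038·(T−10) [T≤10 °C] = -0.7828
  Pd branch = 0.0129·Pd^0.44·e^(0.046·RH+f) = 0.7428 μm/a
  Cl⁻ term: 0.0175·571.7^0.57·exp(0.008·64+0.085·-10.6) = 0.4423
  r_corr = 0.7428 + 0.4423 = 1.185 μm/a

r_corr = 1.19 μm/a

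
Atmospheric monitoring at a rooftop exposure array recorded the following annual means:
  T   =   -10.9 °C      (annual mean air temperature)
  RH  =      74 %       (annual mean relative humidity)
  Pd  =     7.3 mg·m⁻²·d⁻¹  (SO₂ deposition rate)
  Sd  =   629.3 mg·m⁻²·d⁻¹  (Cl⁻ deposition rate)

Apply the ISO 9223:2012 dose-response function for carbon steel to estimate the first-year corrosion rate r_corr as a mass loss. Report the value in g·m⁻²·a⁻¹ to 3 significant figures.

carbon steel: temperature factor f = +0.150·(-20.9) = -3.1350
  Pd branch = 1.77·Pd^0.52·e^(0.02·RH+f) = 0.9509 μm/a
  Sd branch = 0.102·Sd^0.62·e^(0.033·RH+0.04·T) = 41.22 μm/a
  sum: 0.9509 + 41.22 → r_corr = 42.17 μm/a
Convert to mass loss: 42.17 μm/a × 7.85 g/cm³ = 331 g·m⁻²·a⁻¹

r_corr = 331 g·m⁻²·a⁻¹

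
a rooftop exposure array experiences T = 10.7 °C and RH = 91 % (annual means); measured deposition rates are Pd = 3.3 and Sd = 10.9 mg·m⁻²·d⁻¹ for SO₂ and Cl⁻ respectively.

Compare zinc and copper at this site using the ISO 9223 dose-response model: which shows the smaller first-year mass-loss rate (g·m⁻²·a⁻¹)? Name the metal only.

zinc: temperature factor f = -0.071·(0.7) = -0.0497
  sulphur-dioxide contribution → 1.365 μm/a
  chloride contribution → 0.3512 μm/a
  total first-year rate 1.716 μm/a
  mass loss = 1.716 μm/a × 7.14 g/cm³ = 12.25 g·m⁻²·a⁻¹
copper: T>10 °C ⇒ hinge -0.080·(10.7−10) = -0.0560
  sulphur-dioxide contribution → 1.467 μm/a
  chloride contribution → 0.8735 μm/a
  ⇒ r_corr(copper) = 2.341 μm/a
  mass loss = 2.341 μm/a × 8.96 g/cm³ = 20.97 g·m⁻²·a⁻¹
Ordering by g·m⁻²·a⁻¹: copper (21) > zinc (12.3)

zinc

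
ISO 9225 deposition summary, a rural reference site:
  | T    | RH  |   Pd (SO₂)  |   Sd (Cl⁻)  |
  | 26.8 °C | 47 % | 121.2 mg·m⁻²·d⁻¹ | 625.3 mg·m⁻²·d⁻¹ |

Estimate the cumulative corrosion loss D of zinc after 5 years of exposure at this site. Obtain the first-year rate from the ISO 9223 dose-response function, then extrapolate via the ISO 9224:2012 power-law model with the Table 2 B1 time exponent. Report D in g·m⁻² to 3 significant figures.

zinc: temperature factor f = -0.071·(16.8) = -1.1928
  SO₂ term: 0.0129·121.2^0.44·exp(0.046·47-1.1928) = 0.2807
  Cl⁻ term: 0.0175·625.3^0.57·exp(0.008·47+0.085·26.8) = 9.759
  sum: 0.2807 + 9.759 → r_corr = 10.04 μm/a
Long-term exponent b (ISO 9224 Table 2, B1) = 0.813
  D(5) = 10.04 × 5^0.813 = 10.04 × 3.701 = 37.15 μm
  Mass loss = 37.15 μm × 7.14 g/cm³ = 265.3 g·m⁻²

D(5) = 265 g·m⁻²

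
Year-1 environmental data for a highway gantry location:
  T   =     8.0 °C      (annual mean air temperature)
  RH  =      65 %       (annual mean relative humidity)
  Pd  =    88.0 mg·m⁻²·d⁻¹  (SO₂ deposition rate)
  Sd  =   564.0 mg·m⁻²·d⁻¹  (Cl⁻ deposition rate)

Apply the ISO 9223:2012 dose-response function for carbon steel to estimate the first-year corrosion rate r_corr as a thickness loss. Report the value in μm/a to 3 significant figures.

r_corr = 110 μm/a

carbon steel: T≤10 °C ⇒ hinge +0.150·(8.0−10) = -0.3000
  SO₂ term: 1.77·88.0^0.52·exp(0.02·65-0.3000) = 49.36
  Sd branch = 0.102·Sd^0.62·e^(0.033·RH+0.04·T) = 60.94 μm/a
  r_corr = 49.36 + 60.94 = 110.3 μm/a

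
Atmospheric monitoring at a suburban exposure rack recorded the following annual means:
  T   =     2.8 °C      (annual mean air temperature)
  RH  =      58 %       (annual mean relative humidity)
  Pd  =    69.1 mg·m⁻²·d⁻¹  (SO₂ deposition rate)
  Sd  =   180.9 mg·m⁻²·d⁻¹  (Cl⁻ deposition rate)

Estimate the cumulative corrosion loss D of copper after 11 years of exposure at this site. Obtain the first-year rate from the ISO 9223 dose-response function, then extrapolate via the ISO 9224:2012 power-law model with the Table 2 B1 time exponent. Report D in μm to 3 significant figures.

copper: temperature factor f = +0.126·(-7.2) = -0.9072
  sulphur-dioxide contribution → 0.1971 μm/a
  chloride contribution → 0.386 μm/a
  total first-year rate 0.5831 μm/a
Long-term exponent b (ISO 9224 Table 2, B1) = 0.667
  D(11) = 0.5831 × 11^0.667 = 0.5831 × 4.95 = 2.887 μm

D(11) = 2.89 μm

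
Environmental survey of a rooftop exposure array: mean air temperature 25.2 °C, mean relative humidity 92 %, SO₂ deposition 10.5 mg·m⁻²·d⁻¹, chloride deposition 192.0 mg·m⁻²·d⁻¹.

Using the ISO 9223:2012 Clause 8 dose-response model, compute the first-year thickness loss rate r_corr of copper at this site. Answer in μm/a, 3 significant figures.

r_corr = 4.66 μm/a

copper: T>10 °C ⇒ hinge -0.080·(25.2−10) = -1.2160
  SO₂ term: 0.0053·10.5^0.26·exp(0.059·92-1.2160) = 0.6592
  Sd branch = 0.01025·Sd^0.27·e^(0.036·RH+0.049·T) = 3.998 μm/a
  sum: 0.6592 + 3.998 → r_corr = 4.657 μm/a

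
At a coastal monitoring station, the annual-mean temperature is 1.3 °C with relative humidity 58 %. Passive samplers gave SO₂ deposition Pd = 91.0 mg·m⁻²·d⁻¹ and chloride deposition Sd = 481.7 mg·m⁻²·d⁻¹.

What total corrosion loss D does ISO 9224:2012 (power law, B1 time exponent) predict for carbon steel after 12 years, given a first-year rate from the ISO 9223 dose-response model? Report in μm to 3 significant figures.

D(12) = 182 μm

carbon steel: f(T) = +0.150·(T−10) [T≤10 °C] = -1.3050
  SO₂ term: 1.77·91.0^0.52·exp(0.02·58-1.3050) = 15.98
  Sd branch = 0.102·Sd^0.62·e^(0.033·RH+0.04·T) = 33.55 μm/a
  r_corr = 15.98 + 33.55 = 49.54 μm/a
ISO 9224: D(t) = r_corr · t^b with b = 0.523 (carbon steel, B1)
  D(12) = 49.54 × 12^0.523 = 49.54 × 3.668 = 181.7 μm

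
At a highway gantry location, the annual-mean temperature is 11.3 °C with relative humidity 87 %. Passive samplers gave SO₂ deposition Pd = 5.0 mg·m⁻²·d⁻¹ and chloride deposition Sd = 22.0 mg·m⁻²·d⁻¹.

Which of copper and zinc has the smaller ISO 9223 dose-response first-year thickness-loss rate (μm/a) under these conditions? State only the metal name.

zinc

copper: T>10 °C ⇒ hinge -0.080·(11.3−10) = -0.1040
  sulphur-dioxide contribution → 1.23 μm/a
  chloride contribution → 0.9416 μm/a
  ⇒ r_corr(copper) = 2.172 μm/a
zinc: f(T) = -0.071·(T−10) [T>10 °C] = -0.0923
  sulphur-dioxide contribution → 1.306 μm/a
  chloride contribution → 0.5341 μm/a
  ⇒ r_corr(zinc) = 1.841 μm/a
Ordering by μm/a: copper (2.17) > zinc (1.84)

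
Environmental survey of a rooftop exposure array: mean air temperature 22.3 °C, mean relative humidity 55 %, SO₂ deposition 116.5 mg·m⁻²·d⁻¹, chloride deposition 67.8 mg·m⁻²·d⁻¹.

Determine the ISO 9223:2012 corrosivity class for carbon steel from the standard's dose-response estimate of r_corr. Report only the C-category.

carbon steel: f(T) = -0.054·(T−10) [T>10 °C] = -0.6642
  sulphur-dioxide contribution → 32.49 μm/a
  chloride contribution → 20.87 μm/a
  total first-year rate 53.36 μm/a
ISO 9223 Table 2 (carbon steel): 50 < 53.4 ≤ 80 μm/a ⇒ C4

C4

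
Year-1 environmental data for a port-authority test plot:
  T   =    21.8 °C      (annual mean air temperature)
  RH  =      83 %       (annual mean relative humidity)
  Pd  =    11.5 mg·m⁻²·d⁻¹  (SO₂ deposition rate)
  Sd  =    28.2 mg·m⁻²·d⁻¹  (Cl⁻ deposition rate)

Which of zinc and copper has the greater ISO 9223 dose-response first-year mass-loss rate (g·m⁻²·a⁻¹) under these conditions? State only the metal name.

copper

zinc: temperature factor f = -0.071·(11.8) = -0.8378
  Pd branch = 0.0129·Pd^0.44·e^(0.046·RH+f) = 0.744 μm/a
  Cl⁻ term: 0.0175·28.2^0.57·exp(0.008·83+0.085·21.8) = 1.455
  sum: 0.744 + 1.455 → r_corr = 2.199 μm/a
  mass loss = 2.199 μm/a × 7.14 g/cm³ = 15.7 g·m⁻²·a⁻¹
copper: f(T) = -0.080·(T−10) [T>10 °C] = -0.9440
  Pd branch = 0.0053·Pd^0.26·e^(0.059·RH+f) = 0.521 μm/a
  Sd branch = 0.01025·Sd^0.27·e^(0.036·RH+0.049·T) = 1.458 μm/a
  sum: 0.521 + 1.458 → r_corr = 1.979 μm/a
  mass loss = 1.979 μm/a × 8.96 g/cm³ = 17.74 g·m⁻²·a⁻¹
Ordering by g·m⁻²·a⁻¹: copper (17.7) > zinc (15.7)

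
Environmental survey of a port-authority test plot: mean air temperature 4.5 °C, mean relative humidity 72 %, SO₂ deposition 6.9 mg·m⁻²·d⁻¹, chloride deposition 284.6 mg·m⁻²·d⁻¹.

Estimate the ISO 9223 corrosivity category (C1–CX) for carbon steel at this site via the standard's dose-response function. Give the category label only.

carbon steel: f(T) = +0.150·(T−10) [T≤10 °C] = -0.8250
  SO₂ term: 1.77·6.9^0.52·exp(0.02·72-0.8250) = 8.939
  Sd branch = 0.102·Sd^0.62·e^(0.033·RH+0.04·T) = 43.68 μm/a
  r_corr = 8.939 + 43.68 = 52.62 μm/a
ISO 9223 Table 2 (carbon steel): 50 < 52.6 ≤ 80 μm/a ⇒ C4

C4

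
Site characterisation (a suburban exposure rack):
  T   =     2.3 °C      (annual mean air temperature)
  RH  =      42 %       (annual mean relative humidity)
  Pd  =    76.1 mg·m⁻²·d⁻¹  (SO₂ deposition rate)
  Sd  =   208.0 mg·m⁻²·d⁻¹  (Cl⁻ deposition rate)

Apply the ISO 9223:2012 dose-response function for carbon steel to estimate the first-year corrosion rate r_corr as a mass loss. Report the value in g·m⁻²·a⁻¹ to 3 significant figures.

r_corr = 193 g·m⁻²·a⁻¹

carbon steel: temperature factor f = +0.150·(-7.7) = -1.1550
  Pd branch = 1.77·Pd^0.52·e^(0.02·RH+f) = 12.29 μm/a
  Sd branch = 0.102·Sd^0.62·e^(0.033·RH+0.04·T) = 12.24 μm/a
  r_corr = 12.29 + 12.24 = 24.53 μm/a
Convert to mass loss: 24.53 μm/a × 7.85 g/cm³ = 192.5 g·m⁻²·a⁻¹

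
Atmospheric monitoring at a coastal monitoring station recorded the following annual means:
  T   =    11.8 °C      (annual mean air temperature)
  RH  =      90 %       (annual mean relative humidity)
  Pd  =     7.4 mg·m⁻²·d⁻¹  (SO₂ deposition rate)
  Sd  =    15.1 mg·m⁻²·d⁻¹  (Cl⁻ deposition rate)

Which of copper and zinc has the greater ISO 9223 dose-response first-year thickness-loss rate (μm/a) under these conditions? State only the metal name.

copper

copper: f(T) = -0.080·(T−10) [T>10 °C] = -0.1440
  SO₂ term: 0.0053·7.4^0.26·exp(0.059·90-0.1440) = 1.563
  Sd branch = 0.01025·Sd^0.27·e^(0.036·RH+0.049·T) = 0.9711 μm/a
  sum: 1.563 + 0.9711 → r_corr = 2.534 μm/a
zinc: temperature factor f = -0.071·(1.8) = -0.1278
  Pd branch = 0.0129·Pd^0.44·e^(0.046·RH+f) = 1.72 μm/a
  Cl⁻ term: 0.0175·15.1^0.57·exp(0.008·90+0.085·11.8) = 0.4606
  sum: 1.72 + 0.4606 → r_corr = 2.181 μm/a
Ordering by μm/a: copper (2.53) > zinc (2.18)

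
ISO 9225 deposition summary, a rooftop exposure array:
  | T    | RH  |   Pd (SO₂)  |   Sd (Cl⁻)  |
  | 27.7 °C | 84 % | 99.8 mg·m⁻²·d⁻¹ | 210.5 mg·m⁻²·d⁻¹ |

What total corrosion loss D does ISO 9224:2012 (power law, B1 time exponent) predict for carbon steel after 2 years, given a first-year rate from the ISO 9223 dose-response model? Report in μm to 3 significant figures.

D(2) = 253 μm

carbon steel: T>10 °C ⇒ hinge -0.054·(27.7−10) = -0.9558
  SO₂ term: 1.77·99.8^0.52·exp(0.02·84-0.9558) = 40
  Cl⁻ term: 0.102·210.5^0.62·exp(0.033·84+0.04·27.7) = 136.2
  sum: 40 + 136.2 → r_corr = 176.2 μm/a
ISO 9224: D(t) = r_corr · t^b with b = 0.523 (carbon steel, B1)
  D(2) = 176.2 × 2^0.523 = 176.2 × 1.437 = 253.1 μm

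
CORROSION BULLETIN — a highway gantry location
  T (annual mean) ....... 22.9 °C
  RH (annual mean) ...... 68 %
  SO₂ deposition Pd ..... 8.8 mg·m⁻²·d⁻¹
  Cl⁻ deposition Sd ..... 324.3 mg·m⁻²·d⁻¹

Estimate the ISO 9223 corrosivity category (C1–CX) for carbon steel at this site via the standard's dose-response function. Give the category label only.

carbon steel: temperature factor f = -0.054·(12.9) = -0.6966
  sulphur-dioxide contribution → 10.65 μm/a
  chloride contribution → 86.65 μm/a
  ⇒ r_corr(carbon steel) = 97.29 μm/a
97.3 μm/a falls in (80, 200] for carbon steel → category C5

C5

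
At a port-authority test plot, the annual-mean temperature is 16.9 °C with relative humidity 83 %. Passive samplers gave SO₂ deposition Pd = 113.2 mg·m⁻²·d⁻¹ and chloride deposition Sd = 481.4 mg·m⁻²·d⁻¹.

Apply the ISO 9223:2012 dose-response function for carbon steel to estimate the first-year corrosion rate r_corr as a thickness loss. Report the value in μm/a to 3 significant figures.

carbon steel: f(T) = -0.054·(T−10) [T>10 °C] = -0.3726
  sulphur-dioxide contribution → 75 μm/a
  chloride contribution → 142.8 μm/a
  total first-year rate 217.9 μm/a

r_corr = 218 μm/a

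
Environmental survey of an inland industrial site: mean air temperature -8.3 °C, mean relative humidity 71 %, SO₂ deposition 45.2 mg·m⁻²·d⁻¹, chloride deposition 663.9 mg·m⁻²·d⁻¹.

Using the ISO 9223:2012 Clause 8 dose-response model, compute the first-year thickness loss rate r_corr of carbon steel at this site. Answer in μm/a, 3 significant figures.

carbon steel: f(T) = +0.150·(T−10) [T≤10 °C] = -2.7450
  Pd branch = 1.77·Pd^0.52·e^(0.02·RH+f) = 3.414 μm/a
  Cl⁻ term: 0.102·663.9^0.62·exp(0.033·71+0.04·-8.3) = 42.82
  sum: 3.414 + 42.82 → r_corr = 46.24 μm/a

r_corr = 46.2 μm/a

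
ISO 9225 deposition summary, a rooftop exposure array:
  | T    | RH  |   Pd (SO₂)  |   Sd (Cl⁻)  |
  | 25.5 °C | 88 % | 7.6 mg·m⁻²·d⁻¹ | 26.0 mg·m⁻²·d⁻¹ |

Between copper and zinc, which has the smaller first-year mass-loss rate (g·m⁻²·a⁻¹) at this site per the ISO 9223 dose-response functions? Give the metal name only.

copper: T>10 °C ⇒ hinge -0.080·(25.5−10) = -1.2400
  sulphur-dioxide contribution → 0.4673 μm/a
  chloride contribution → 2.048 μm/a
  ⇒ r_corr(copper) = 2.515 μm/a
  mass loss = 2.515 μm/a × 8.96 g/cm³ = 22.53 g·m⁻²·a⁻¹
zinc: T>10 °C ⇒ hinge -0.071·(25.5−10) = -1.1005
  sulphur-dioxide contribution → 0.6001 μm/a
  chloride contribution → 1.98 μm/a
  ⇒ r_corr(zinc) = 2.58 μm/a
  mass loss = 2.58 μm/a × 7.14 g/cm³ = 18.42 g·m⁻²·a⁻¹
Ordering by g·m⁻²·a⁻¹: copper (22.5) > zinc (18.4)

zinc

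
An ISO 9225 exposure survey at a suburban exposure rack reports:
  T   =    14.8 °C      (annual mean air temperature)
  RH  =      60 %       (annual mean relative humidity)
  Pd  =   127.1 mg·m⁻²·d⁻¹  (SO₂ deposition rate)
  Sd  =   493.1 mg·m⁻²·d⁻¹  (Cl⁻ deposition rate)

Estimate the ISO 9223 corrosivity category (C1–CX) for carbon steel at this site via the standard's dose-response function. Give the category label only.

carbon steel: T>10 °C ⇒ hinge -0.054·(14.8−10) = -0.2592
  SO₂ term: 1.77·127.1^0.52·exp(0.02·60-0.2592) = 56.33
  Cl⁻ term: 0.102·493.1^0.62·exp(0.033·60+0.04·14.8) = 62.41
  sum: 56.33 + 62.41 → r_corr = 118.7 μm/a
119 μm/a falls in (80, 200] for carbon steel → category C5

C5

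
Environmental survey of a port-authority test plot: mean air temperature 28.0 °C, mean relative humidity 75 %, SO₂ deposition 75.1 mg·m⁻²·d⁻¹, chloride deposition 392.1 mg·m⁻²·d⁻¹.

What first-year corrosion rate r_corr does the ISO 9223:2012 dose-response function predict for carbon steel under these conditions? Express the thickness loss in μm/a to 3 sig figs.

carbon steel: T>10 °C ⇒ hinge -0.054·(28.0−10) = -0.9720
  SO₂ term: 1.77·75.1^0.52·exp(0.02·75-0.9720) = 28.35
  Sd branch = 0.102·Sd^0.62·e^(0.033·RH+0.04·T) = 150.6 μm/a
  sum: 28.35 + 150.6 → r_corr = 178.9 μm/a

r_corr = 179 μm/a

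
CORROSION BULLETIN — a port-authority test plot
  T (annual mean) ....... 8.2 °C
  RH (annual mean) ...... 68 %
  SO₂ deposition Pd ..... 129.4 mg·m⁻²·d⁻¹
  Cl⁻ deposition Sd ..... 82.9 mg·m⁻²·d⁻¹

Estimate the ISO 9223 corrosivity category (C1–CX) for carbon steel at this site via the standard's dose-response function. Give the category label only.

C5

carbon steel: T≤10 °C ⇒ hinge +0.150·(8.2−10) = -0.2700
  sulphur-dioxide contribution → 66 μm/a
  chloride contribution → 20.66 μm/a
  total first-year rate 86.66 μm/a
86.7 μm/a falls in (80, 200] for carbon steel → category C5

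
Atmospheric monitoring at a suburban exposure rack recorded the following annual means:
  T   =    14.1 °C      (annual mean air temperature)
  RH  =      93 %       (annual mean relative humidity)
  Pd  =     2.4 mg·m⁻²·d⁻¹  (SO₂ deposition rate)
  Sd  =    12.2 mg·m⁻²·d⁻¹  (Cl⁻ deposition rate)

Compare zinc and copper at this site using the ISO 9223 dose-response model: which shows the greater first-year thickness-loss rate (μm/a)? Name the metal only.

zinc: T>10 °C ⇒ hinge -0.071·(14.1−10) = -0.2911
  sulphur-dioxide contribution → 1.022 μm/a
  chloride contribution → 0.508 μm/a
  ⇒ r_corr(zinc) = 1.53 μm/a
copper: T>10 °C ⇒ hinge -0.080·(14.1−10) = -0.3280
  sulphur-dioxide contribution → 1.158 μm/a
  chloride contribution → 1.143 μm/a
  total first-year rate 2.301 μm/a
Ordering by μm/a: copper (2.3) > zinc (1.53)

copper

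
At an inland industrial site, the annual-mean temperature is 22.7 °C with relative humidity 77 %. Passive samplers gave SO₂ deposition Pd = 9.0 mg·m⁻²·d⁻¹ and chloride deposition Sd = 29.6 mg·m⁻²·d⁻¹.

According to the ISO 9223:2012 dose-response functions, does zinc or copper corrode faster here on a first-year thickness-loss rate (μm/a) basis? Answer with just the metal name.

zinc: f(T) = -0.071·(T−10) [T>10 °C] = -0.9017
  SO₂ term: 0.0129·9.0^0.44·exp(0.046·77-0.9017) = 0.4755
  Cl⁻ term: 0.0175·29.6^0.57·exp(0.008·77+0.085·22.7) = 1.539
  r_corr = 0.4755 + 1.539 = 2.014 μm/a
copper: f(T) = -0.080·(T−10) [T>10 °C] = -1.0160
  SO₂ term: 0.0053·9.0^0.26·exp(0.059·77-1.0160) = 0.3193
  Sd branch = 0.01025·Sd^0.27·e^(0.036·RH+0.049·T) = 1.244 μm/a
  sum: 0.3193 + 1.244 → r_corr = 1.563 μm/a
Ordering by μm/a: zinc (2.01) > copper (1.56)

zinc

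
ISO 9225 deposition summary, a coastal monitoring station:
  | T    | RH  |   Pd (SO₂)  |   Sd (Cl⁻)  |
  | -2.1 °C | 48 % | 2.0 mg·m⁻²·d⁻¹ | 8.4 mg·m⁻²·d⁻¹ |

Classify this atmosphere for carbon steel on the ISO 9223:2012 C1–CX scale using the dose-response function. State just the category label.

C2

carbon steel: f(T) = +0.150·(T−10) [T≤10 °C] = -1.8150
  Pd branch = 1.77·Pd^0.52·e^(0.02·RH+f) = 1.079 μm/a
  Cl⁻ term: 0.102·8.4^0.62·exp(0.033·48+0.04·-2.1) = 1.71
  r_corr = 1.079 + 1.71 = 2.79 μm/a
ISO 9223 Table 2 (carbon steel): 1.3 < 2.79 ≤ 25 μm/a ⇒ C2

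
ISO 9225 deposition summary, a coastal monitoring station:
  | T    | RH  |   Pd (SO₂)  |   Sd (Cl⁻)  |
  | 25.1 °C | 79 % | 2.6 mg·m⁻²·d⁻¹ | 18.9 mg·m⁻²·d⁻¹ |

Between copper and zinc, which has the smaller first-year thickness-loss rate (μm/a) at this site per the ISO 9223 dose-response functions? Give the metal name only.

copper

copper: f(T) = -0.080·(T−10) [T>10 °C] = -1.2080
  sulphur-dioxide contribution → 0.2147 μm/a
  chloride contribution → 1.332 μm/a
  total first-year rate 1.547 μm/a
zinc: T>10 °C ⇒ hinge -0.071·(25.1−10) = -1.0721
  sulphur-dioxide contribution → 0.2546 μm/a
  chloride contribution → 1.485 μm/a
  ⇒ r_corr(zinc) = 1.739 μm/a
Ordering by μm/a: zinc (1.74) > copper (1.55)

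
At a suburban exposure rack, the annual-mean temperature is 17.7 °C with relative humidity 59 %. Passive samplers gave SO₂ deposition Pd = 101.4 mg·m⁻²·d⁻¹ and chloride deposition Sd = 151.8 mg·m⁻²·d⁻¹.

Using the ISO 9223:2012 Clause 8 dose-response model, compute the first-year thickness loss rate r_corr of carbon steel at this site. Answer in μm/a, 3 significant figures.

r_corr = 74.6 μm/a

carbon steel: T>10 °C ⇒ hinge -0.054·(17.7−10) = -0.4158
  sulphur-dioxide contribution → 41.98 μm/a
  chloride contribution → 32.66 μm/a
  total first-year rate 74.64 μm/a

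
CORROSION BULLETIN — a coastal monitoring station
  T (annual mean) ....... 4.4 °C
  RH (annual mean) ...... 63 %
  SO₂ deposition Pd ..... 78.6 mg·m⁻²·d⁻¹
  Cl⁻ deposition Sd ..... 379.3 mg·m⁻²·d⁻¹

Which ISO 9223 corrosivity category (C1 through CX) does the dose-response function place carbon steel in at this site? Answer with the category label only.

carbon steel: T≤10 °C ⇒ hinge +0.150·(4.4−10) = -0.8400
  SO₂ term: 1.77·78.6^0.52·exp(0.02·63-0.8400) = 26.06
  Cl⁻ term: 0.102·379.3^0.62·exp(0.033·63+0.04·4.4) = 38.63
  r_corr = 26.06 + 38.63 = 64.69 μm/a
Category bounds: 50…80 μm/a bracket r_corr ⇒ C4

C4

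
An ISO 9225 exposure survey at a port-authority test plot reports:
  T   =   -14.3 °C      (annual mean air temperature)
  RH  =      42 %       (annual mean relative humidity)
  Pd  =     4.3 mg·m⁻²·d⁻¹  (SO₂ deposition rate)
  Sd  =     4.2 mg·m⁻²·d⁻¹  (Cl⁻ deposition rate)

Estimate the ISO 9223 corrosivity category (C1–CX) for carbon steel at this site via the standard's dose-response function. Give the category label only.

C1

carbon steel: f(T) = +0.150·(T−10) [T≤10 °C] = -3.6450
  Pd branch = 1.77·Pd^0.52·e^(0.02·RH+f) = 0.2287 μm/a
  Cl⁻ term: 0.102·4.2^0.62·exp(0.033·42+0.04·-14.3) = 0.5604
  r_corr = 0.2287 + 0.5604 = 0.7891 μm/a
ISO 9223 Table 2 (carbon steel): 0 < 0.789 ≤ 1.3 μm/a ⇒ C1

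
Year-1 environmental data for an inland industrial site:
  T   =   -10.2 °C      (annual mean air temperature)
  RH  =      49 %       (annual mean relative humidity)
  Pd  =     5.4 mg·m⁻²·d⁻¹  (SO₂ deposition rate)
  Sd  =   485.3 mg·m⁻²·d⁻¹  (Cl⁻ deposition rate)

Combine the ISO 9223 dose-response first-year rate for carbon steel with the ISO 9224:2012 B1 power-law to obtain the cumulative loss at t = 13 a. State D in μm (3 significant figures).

carbon steel: f(T) = +0.150·(T−10) [T≤10 °C] = -3.0300
  SO₂ term: 1.77·5.4^0.52·exp(0.02·49-3.0300) = 0.5477
  Cl⁻ term: 0.102·485.3^0.62·exp(0.033·49+0.04·-10.2) = 15.81
  sum: 0.5477 + 15.81 → r_corr = 16.36 μm/a
ISO 9224: D(t) = r_corr · t^b with b = 0.523 (carbon steel, B1)
  D(13) = 16.36 × 13^0.523 = 16.36 × 3.825 = 62.57 μm

D(13) = 62.6 μm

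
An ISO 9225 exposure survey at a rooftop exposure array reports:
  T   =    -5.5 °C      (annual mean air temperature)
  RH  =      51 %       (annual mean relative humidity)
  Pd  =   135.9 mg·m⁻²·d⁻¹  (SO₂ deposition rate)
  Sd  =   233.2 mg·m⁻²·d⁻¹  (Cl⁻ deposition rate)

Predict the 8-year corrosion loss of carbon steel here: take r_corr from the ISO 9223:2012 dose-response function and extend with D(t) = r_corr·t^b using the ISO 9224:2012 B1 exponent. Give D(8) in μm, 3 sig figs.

D(8) = 56.7 μm

carbon steel: f(T) = +0.150·(T−10) [T≤10 °C] = -2.3250
  sulphur-dioxide contribution → 6.173 μm/a
  chloride contribution → 12.94 μm/a
  total first-year rate 19.11 μm/a
Long-term exponent b (ISO 9224 Table 2, B1) = 0.523
  D(8) = 19.11 × 8^0.523 = 19.11 × 2.967 = 56.71 μm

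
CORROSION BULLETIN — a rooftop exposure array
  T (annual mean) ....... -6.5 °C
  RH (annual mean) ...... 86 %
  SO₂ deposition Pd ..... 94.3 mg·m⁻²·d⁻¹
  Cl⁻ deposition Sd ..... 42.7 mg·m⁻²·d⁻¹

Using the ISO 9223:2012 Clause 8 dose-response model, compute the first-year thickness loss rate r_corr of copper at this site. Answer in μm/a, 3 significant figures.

r_corr = 0.800 μm/a

copper: temperature factor f = +0.126·(-16.5) = -2.0790
  sulphur-dioxide contribution → 0.3454 μm/a
  chloride contribution → 0.4541 μm/a
  total first-year rate 0.7996 μm/a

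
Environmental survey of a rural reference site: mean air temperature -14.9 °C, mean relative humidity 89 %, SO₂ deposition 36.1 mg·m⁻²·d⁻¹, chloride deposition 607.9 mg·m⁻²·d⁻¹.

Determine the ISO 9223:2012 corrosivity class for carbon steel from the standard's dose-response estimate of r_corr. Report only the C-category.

C4

carbon steel: f(T) = +0.150·(T−10) [T≤10 °C] = -3.7350
  sulphur-dioxide contribution → 1.617 μm/a
  chloride contribution → 56.4 μm/a
  ⇒ r_corr(carbon steel) = 58.01 μm/a
58 μm/a falls in (50, 80] for carbon steel → category C4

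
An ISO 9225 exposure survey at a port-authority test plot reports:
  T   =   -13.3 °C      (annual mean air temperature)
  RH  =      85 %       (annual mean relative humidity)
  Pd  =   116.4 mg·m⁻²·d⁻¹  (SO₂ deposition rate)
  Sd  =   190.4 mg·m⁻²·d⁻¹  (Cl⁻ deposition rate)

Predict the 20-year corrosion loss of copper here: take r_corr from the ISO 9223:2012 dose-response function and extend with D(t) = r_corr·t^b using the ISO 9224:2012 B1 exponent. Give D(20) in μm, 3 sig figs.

D(20) = 4.54 μm

copper: f(T) = +0.126·(T−10) [T≤10 °C] = -2.9358
  SO₂ term: 0.0053·116.4^0.26·exp(0.059·85-2.9358) = 0.146
  Sd branch = 0.01025·Sd^0.27·e^(0.036·RH+0.049·T) = 0.4701 μm/a
  r_corr = 0.146 + 0.4701 = 0.6161 μm/a
Long-term exponent b (ISO 9224 Table 2, B1) = 0.667
  D(20) = 0.6161 × 20^0.667 = 0.6161 × 7.375 = 4.544 μm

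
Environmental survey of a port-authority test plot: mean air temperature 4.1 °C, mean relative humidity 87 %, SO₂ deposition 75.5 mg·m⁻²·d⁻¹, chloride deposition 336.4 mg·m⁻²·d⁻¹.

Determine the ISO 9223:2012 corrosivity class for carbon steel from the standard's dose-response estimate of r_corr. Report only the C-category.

carbon steel: T≤10 °C ⇒ hinge +0.150·(4.1−10) = -0.8850
  SO₂ term: 1.77·75.5^0.52·exp(0.02·87-0.8850) = 39.43
  Cl⁻ term: 0.102·336.4^0.62·exp(0.033·87+0.04·4.1) = 78.22
  r_corr = 39.43 + 78.22 = 117.7 μm/a
Category bounds: 80…200 μm/a bracket r_corr ⇒ C5

C5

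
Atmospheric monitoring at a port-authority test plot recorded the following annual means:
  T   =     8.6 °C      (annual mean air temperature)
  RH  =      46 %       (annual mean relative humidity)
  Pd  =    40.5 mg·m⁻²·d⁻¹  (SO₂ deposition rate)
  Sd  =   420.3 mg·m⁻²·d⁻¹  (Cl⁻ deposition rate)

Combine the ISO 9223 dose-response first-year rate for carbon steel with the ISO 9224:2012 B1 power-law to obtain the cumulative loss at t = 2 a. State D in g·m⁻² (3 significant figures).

D(2) = 592 g·m⁻²

carbon steel: temperature factor f = +0.150·(-1.4) = -0.2100
  sulphur-dioxide contribution → 24.67 μm/a
  chloride contribution → 27.79 μm/a
  ⇒ r_corr(carbon steel) = 52.46 μm/a
Power-law: D(2) = r_corr · 2^0.523
  D(2) = 52.46 × 2^0.523 = 52.46 × 1.437 = 75.38 μm
  Mass loss = 75.38 μm × 7.85 g/cm³ = 591.7 g·m⁻²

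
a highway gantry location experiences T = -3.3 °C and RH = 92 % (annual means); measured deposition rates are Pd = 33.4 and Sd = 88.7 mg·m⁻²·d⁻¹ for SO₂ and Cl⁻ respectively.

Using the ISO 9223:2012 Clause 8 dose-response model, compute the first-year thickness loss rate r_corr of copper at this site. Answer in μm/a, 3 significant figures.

copper: temperature factor f = +0.126·(-13.3) = -1.6758
  SO₂ term: 0.0053·33.4^0.26·exp(0.059·92-1.6758) = 0.5624
  Cl⁻ term: 0.01025·88.7^0.27·exp(0.036·92+0.049·-3.3) = 0.8032
  sum: 0.5624 + 0.8032 → r_corr = 1.366 μm/a

r_corr = 1.37 μm/a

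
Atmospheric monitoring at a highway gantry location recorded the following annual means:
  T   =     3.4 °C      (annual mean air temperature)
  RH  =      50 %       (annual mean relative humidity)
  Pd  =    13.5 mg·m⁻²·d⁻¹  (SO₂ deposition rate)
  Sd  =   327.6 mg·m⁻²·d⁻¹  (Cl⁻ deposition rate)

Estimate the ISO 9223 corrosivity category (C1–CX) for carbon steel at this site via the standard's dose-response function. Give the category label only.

carbon steel: T≤10 °C ⇒ hinge +0.150·(3.4−10) = -0.9900
  SO₂ term: 1.77·13.5^0.52·exp(0.02·50-0.9900) = 6.92
  Sd branch = 0.102·Sd^0.62·e^(0.033·RH+0.04·T) = 22.07 μm/a
  r_corr = 6.92 + 22.07 = 28.99 μm/a
Category bounds: 25…50 μm/a bracket r_corr ⇒ C3

C3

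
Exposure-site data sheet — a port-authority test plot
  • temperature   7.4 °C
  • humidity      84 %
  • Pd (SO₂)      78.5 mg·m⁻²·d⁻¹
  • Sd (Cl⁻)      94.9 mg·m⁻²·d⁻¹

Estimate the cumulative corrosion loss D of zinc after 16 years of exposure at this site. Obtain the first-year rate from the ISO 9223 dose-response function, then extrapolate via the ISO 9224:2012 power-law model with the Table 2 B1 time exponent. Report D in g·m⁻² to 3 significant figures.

D(16) = 317 g·m⁻²

zinc: temperature factor f = +0.038·(-2.6) = -0.0988
  sulphur-dioxide contribution → 3.798 μm/a
  chloride contribution → 0.8612 μm/a
  total first-year rate 4.659 μm/a
Power-law: D(16) = r_corr · 16^0.813
  D(16) = 4.659 × 16^0.813 = 4.659 × 9.527 = 44.39 μm
  Mass loss = 44.39 μm × 7.14 g/cm³ = 316.9 g·m⁻²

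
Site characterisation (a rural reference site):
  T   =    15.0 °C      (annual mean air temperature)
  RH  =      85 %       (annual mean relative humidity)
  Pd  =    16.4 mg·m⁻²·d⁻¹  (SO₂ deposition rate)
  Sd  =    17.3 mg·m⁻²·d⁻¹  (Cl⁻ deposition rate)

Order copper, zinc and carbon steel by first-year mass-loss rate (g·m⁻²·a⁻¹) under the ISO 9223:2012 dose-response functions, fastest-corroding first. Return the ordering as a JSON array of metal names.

["carbon steel", "copper", "zinc"]

copper: f(T) = -0.080·(T−10) [T>10 °C] = -0.4000
  Pd branch = 0.0053·Pd^0.26·e^(0.059·RH+f) = 1.108 μm/a
  Cl⁻ term: 0.01025·17.3^0.27·exp(0.036·85+0.049·15.0) = 0.9843
  sum: 1.108 + 0.9843 → r_corr = 2.092 μm/a
  mass loss = 2.092 μm/a × 8.96 g/cm³ = 18.74 g·m⁻²·a⁻¹
zinc: temperature factor f = -0.071·(5.0) = -0.3550
  Pd branch = 0.0129·Pd^0.44·e^(0.046·RH+f) = 1.545 μm/a
  Sd branch = 0.0175·Sd^0.57·e^(0.008·RH+0.085·T) = 0.6277 μm/a
  r_corr = 1.545 + 0.6277 = 2.173 μm/a
  mass loss = 2.173 μm/a × 7.14 g/cm³ = 15.52 g·m⁻²·a⁻¹
carbon steel: T>10 °C ⇒ hinge -0.054·(15.0−10) = -0.2700
  SO₂ term: 1.77·16.4^0.52·exp(0.02·85-0.2700) = 31.68
  Sd branch = 0.102·Sd^0.62·e^(0.033·RH+0.04·T) = 17.99 μm/a
  r_corr = 31.68 + 17.99 = 49.66 μm/a
  mass loss = 49.66 μm/a × 7.85 g/cm³ = 389.9 g·m⁻²·a⁻¹
Ordering by g·m⁻²·a⁻¹: carbon steel (390) > copper (18.7) > zinc (15.5)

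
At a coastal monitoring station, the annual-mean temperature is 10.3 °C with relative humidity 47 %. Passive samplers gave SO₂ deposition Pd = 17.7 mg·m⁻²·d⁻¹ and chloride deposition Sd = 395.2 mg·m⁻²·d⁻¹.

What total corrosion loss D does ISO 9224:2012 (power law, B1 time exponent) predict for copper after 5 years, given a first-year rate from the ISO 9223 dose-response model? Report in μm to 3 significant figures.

D(5) = 1.87 μm

copper: T>10 °C ⇒ hinge -0.080·(10.3−10) = -0.0240
  sulphur-dioxide contribution → 0.1748 μm/a
  chloride contribution → 0.4633 μm/a
  ⇒ r_corr(copper) = 0.6382 μm/a
ISO 9224: D(t) = r_corr · t^b with b = 0.667 (copper, B1)
  D(5) = 0.6382 × 5^0.667 = 0.6382 × 2.926 = 1.867 μm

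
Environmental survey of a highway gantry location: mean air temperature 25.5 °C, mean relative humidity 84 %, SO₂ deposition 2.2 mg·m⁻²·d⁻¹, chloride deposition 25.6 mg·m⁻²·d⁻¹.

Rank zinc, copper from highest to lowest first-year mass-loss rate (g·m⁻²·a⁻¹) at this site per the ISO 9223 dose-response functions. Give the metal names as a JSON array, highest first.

["copper", "zinc"]

zinc: f(T) = -0.071·(T−10) [T>10 °C] = -1.1005
  sulphur-dioxide contribution → 0.2894 μm/a
  chloride contribution → 1.901 μm/a
  ⇒ r_corr(zinc) = 2.19 μm/a
  mass loss = 2.19 μm/a × 7.14 g/cm³ = 15.64 g·m⁻²·a⁻¹
copper: f(T) = -0.080·(T−10) [T>10 °C] = -1.2400
  sulphur-dioxide contribution → 0.2674 μm/a
  chloride contribution → 1.766 μm/a
  total first-year rate 2.033 μm/a
  mass loss = 2.033 μm/a × 8.96 g/cm³ = 18.22 g·m⁻²·a⁻¹
Ordering by g·m⁻²·a⁻¹: copper (18.2) > zinc (15.6)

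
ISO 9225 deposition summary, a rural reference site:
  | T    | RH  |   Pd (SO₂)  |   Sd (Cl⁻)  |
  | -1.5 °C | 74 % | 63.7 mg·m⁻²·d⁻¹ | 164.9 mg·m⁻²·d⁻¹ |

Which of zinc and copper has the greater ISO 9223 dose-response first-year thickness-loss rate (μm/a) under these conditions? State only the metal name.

zinc

zinc: T≤10 °C ⇒ hinge +0.038·(-1.5−10) = -0.4370
  SO₂ term: 0.0129·63.7^0.44·exp(0.046·74-0.4370) = 1.559
  Sd branch = 0.0175·Sd^0.57·e^(0.008·RH+0.085·T) = 0.5112 μm/a
  r_corr = 1.559 + 0.5112 = 2.071 μm/a
copper: f(T) = +0.126·(T−10) [T≤10 °C] = -1.4490
  Pd branch = 0.0053·Pd^0.26·e^(0.059·RH+f) = 0.2885 μm/a
  Sd branch = 0.01025·Sd^0.27·e^(0.036·RH+0.049·T) = 0.5425 μm/a
  sum: 0.2885 + 0.5425 → r_corr = 0.831 μm/a
Ordering by μm/a: zinc (2.07) > copper (0.831)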